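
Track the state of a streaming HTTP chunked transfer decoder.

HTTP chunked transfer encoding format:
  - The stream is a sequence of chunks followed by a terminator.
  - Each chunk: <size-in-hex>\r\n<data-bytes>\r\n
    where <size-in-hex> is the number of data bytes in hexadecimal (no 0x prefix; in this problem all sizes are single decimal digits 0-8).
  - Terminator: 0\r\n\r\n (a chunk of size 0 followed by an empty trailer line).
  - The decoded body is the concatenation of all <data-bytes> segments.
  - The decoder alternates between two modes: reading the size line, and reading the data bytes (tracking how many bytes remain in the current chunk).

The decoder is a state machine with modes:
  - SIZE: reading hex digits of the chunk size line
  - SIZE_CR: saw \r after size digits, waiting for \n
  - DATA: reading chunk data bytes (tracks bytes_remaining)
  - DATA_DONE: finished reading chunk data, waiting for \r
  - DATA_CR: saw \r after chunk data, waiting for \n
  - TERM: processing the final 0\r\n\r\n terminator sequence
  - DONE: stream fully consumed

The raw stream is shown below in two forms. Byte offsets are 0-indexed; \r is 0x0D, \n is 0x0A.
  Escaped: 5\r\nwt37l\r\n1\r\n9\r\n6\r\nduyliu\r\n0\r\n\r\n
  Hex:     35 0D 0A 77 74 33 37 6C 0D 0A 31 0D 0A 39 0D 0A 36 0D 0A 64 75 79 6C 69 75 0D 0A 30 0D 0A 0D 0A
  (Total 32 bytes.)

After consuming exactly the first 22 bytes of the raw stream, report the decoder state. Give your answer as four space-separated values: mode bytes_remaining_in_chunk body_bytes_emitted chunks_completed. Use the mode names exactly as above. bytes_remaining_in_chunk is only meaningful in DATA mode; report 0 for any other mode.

Answer: DATA 3 9 2

Derivation:
Byte 0 = '5': mode=SIZE remaining=0 emitted=0 chunks_done=0
Byte 1 = 0x0D: mode=SIZE_CR remaining=0 emitted=0 chunks_done=0
Byte 2 = 0x0A: mode=DATA remaining=5 emitted=0 chunks_done=0
Byte 3 = 'w': mode=DATA remaining=4 emitted=1 chunks_done=0
Byte 4 = 't': mode=DATA remaining=3 emitted=2 chunks_done=0
Byte 5 = '3': mode=DATA remaining=2 emitted=3 chunks_done=0
Byte 6 = '7': mode=DATA remaining=1 emitted=4 chunks_done=0
Byte 7 = 'l': mode=DATA_DONE remaining=0 emitted=5 chunks_done=0
Byte 8 = 0x0D: mode=DATA_CR remaining=0 emitted=5 chunks_done=0
Byte 9 = 0x0A: mode=SIZE remaining=0 emitted=5 chunks_done=1
Byte 10 = '1': mode=SIZE remaining=0 emitted=5 chunks_done=1
Byte 11 = 0x0D: mode=SIZE_CR remaining=0 emitted=5 chunks_done=1
Byte 12 = 0x0A: mode=DATA remaining=1 emitted=5 chunks_done=1
Byte 13 = '9': mode=DATA_DONE remaining=0 emitted=6 chunks_done=1
Byte 14 = 0x0D: mode=DATA_CR remaining=0 emitted=6 chunks_done=1
Byte 15 = 0x0A: mode=SIZE remaining=0 emitted=6 chunks_done=2
Byte 16 = '6': mode=SIZE remaining=0 emitted=6 chunks_done=2
Byte 17 = 0x0D: mode=SIZE_CR remaining=0 emitted=6 chunks_done=2
Byte 18 = 0x0A: mode=DATA remaining=6 emitted=6 chunks_done=2
Byte 19 = 'd': mode=DATA remaining=5 emitted=7 chunks_done=2
Byte 20 = 'u': mode=DATA remaining=4 emitted=8 chunks_done=2
Byte 21 = 'y': mode=DATA remaining=3 emitted=9 chunks_done=2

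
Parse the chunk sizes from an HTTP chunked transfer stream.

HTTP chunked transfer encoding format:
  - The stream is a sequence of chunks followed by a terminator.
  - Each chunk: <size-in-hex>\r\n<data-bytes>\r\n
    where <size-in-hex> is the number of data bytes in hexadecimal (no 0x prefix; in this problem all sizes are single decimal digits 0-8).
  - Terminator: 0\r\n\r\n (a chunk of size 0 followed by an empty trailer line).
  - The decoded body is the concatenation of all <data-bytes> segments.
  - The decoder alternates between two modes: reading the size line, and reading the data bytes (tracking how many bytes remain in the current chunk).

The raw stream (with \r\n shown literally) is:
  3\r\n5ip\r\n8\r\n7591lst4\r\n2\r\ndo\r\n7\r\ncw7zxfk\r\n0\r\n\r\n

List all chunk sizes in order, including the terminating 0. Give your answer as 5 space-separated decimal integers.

Answer: 3 8 2 7 0

Derivation:
Chunk 1: stream[0..1]='3' size=0x3=3, data at stream[3..6]='5ip' -> body[0..3], body so far='5ip'
Chunk 2: stream[8..9]='8' size=0x8=8, data at stream[11..19]='7591lst4' -> body[3..11], body so far='5ip7591lst4'
Chunk 3: stream[21..22]='2' size=0x2=2, data at stream[24..26]='do' -> body[11..13], body so far='5ip7591lst4do'
Chunk 4: stream[28..29]='7' size=0x7=7, data at stream[31..38]='cw7zxfk' -> body[13..20], body so far='5ip7591lst4docw7zxfk'
Chunk 5: stream[40..41]='0' size=0 (terminator). Final body='5ip7591lst4docw7zxfk' (20 bytes)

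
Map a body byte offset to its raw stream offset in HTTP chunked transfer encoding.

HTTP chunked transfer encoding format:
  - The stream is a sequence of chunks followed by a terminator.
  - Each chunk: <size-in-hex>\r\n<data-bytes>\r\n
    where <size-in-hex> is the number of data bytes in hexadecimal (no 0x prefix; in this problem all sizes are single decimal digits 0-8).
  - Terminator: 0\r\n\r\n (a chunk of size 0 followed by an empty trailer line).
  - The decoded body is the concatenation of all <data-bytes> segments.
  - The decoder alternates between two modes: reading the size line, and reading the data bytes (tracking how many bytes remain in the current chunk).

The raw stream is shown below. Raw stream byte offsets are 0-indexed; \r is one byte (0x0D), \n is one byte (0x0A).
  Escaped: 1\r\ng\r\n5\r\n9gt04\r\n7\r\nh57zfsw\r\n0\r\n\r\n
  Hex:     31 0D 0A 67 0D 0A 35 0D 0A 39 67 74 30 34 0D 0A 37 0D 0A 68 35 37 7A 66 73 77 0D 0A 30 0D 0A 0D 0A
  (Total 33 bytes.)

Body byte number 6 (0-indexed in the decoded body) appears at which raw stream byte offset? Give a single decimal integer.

Answer: 19

Derivation:
Chunk 1: stream[0..1]='1' size=0x1=1, data at stream[3..4]='g' -> body[0..1], body so far='g'
Chunk 2: stream[6..7]='5' size=0x5=5, data at stream[9..14]='9gt04' -> body[1..6], body so far='g9gt04'
Chunk 3: stream[16..17]='7' size=0x7=7, data at stream[19..26]='h57zfsw' -> body[6..13], body so far='g9gt04h57zfsw'
Chunk 4: stream[28..29]='0' size=0 (terminator). Final body='g9gt04h57zfsw' (13 bytes)
Body byte 6 at stream offset 19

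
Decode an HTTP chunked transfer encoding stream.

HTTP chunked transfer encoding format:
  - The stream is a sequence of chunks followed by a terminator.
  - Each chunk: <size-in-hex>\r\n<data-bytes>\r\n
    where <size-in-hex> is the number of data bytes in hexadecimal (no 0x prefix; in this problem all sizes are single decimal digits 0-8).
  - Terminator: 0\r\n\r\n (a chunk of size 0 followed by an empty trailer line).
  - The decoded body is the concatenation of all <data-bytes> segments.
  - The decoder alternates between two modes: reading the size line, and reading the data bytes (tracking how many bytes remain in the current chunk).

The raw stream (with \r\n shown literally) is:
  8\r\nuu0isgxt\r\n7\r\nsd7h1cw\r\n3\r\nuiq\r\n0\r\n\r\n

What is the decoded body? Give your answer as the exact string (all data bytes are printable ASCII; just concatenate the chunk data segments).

Chunk 1: stream[0..1]='8' size=0x8=8, data at stream[3..11]='uu0isgxt' -> body[0..8], body so far='uu0isgxt'
Chunk 2: stream[13..14]='7' size=0x7=7, data at stream[16..23]='sd7h1cw' -> body[8..15], body so far='uu0isgxtsd7h1cw'
Chunk 3: stream[25..26]='3' size=0x3=3, data at stream[28..31]='uiq' -> body[15..18], body so far='uu0isgxtsd7h1cwuiq'
Chunk 4: stream[33..34]='0' size=0 (terminator). Final body='uu0isgxtsd7h1cwuiq' (18 bytes)

Answer: uu0isgxtsd7h1cwuiq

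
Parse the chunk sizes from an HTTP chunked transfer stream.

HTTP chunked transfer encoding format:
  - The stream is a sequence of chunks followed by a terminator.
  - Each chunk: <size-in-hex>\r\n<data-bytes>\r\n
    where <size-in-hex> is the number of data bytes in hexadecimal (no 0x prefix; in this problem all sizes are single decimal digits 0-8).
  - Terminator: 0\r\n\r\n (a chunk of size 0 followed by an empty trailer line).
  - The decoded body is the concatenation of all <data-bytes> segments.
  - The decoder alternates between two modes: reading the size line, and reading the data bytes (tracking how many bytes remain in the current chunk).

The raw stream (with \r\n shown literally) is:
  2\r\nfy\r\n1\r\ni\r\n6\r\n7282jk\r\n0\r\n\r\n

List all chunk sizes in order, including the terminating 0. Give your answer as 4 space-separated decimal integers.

Answer: 2 1 6 0

Derivation:
Chunk 1: stream[0..1]='2' size=0x2=2, data at stream[3..5]='fy' -> body[0..2], body so far='fy'
Chunk 2: stream[7..8]='1' size=0x1=1, data at stream[10..11]='i' -> body[2..3], body so far='fyi'
Chunk 3: stream[13..14]='6' size=0x6=6, data at stream[16..22]='7282jk' -> body[3..9], body so far='fyi7282jk'
Chunk 4: stream[24..25]='0' size=0 (terminator). Final body='fyi7282jk' (9 bytes)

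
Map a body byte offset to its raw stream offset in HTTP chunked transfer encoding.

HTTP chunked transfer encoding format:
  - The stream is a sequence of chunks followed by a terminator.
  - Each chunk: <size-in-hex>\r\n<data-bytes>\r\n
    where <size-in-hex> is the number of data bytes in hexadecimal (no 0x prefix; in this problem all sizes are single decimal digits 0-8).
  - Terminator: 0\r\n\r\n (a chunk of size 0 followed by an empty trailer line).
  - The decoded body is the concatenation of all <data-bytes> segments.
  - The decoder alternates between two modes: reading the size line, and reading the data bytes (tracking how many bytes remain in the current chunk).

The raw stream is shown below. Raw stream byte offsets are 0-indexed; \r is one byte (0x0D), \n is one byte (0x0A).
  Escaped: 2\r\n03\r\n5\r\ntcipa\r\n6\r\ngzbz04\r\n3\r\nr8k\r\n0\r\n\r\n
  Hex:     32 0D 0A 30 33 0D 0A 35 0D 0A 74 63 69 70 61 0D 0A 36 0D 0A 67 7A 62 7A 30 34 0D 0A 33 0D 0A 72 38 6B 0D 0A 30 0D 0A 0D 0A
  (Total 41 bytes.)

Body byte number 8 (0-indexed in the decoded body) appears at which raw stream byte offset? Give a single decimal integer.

Chunk 1: stream[0..1]='2' size=0x2=2, data at stream[3..5]='03' -> body[0..2], body so far='03'
Chunk 2: stream[7..8]='5' size=0x5=5, data at stream[10..15]='tcipa' -> body[2..7], body so far='03tcipa'
Chunk 3: stream[17..18]='6' size=0x6=6, data at stream[20..26]='gzbz04' -> body[7..13], body so far='03tcipagzbz04'
Chunk 4: stream[28..29]='3' size=0x3=3, data at stream[31..34]='r8k' -> body[13..16], body so far='03tcipagzbz04r8k'
Chunk 5: stream[36..37]='0' size=0 (terminator). Final body='03tcipagzbz04r8k' (16 bytes)
Body byte 8 at stream offset 21

Answer: 21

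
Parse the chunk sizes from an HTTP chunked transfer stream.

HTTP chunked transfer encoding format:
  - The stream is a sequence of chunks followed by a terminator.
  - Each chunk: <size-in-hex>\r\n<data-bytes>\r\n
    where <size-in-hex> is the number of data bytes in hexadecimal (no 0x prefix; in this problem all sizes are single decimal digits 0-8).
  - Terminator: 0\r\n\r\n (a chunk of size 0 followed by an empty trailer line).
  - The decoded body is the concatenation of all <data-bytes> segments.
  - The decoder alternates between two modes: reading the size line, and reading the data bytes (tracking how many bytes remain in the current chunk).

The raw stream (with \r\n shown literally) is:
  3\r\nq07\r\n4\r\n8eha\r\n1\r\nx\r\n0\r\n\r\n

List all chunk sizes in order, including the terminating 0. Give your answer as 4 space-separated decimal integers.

Chunk 1: stream[0..1]='3' size=0x3=3, data at stream[3..6]='q07' -> body[0..3], body so far='q07'
Chunk 2: stream[8..9]='4' size=0x4=4, data at stream[11..15]='8eha' -> body[3..7], body so far='q078eha'
Chunk 3: stream[17..18]='1' size=0x1=1, data at stream[20..21]='x' -> body[7..8], body so far='q078ehax'
Chunk 4: stream[23..24]='0' size=0 (terminator). Final body='q078ehax' (8 bytes)

Answer: 3 4 1 0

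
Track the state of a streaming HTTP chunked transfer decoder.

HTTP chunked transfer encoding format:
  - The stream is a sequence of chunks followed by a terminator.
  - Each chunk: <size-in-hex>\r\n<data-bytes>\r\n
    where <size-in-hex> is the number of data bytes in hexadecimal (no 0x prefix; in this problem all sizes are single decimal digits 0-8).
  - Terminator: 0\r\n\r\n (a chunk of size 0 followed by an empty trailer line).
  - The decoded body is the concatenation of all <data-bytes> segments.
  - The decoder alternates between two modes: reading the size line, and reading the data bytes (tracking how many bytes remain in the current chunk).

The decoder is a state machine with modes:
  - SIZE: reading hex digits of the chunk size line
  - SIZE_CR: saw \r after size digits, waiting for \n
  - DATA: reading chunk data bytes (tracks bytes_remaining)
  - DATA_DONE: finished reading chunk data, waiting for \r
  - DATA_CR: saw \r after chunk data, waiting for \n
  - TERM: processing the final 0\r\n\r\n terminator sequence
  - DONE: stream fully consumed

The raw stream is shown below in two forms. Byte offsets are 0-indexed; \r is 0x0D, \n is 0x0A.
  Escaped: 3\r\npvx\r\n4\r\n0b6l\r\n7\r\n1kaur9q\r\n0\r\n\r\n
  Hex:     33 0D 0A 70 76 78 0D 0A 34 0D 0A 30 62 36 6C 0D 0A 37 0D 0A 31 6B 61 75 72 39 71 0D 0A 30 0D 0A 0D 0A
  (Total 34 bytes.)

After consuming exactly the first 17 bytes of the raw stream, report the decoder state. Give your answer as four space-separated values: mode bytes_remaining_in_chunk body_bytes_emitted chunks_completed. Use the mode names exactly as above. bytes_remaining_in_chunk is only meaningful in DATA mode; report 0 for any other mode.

Answer: SIZE 0 7 2

Derivation:
Byte 0 = '3': mode=SIZE remaining=0 emitted=0 chunks_done=0
Byte 1 = 0x0D: mode=SIZE_CR remaining=0 emitted=0 chunks_done=0
Byte 2 = 0x0A: mode=DATA remaining=3 emitted=0 chunks_done=0
Byte 3 = 'p': mode=DATA remaining=2 emitted=1 chunks_done=0
Byte 4 = 'v': mode=DATA remaining=1 emitted=2 chunks_done=0
Byte 5 = 'x': mode=DATA_DONE remaining=0 emitted=3 chunks_done=0
Byte 6 = 0x0D: mode=DATA_CR remaining=0 emitted=3 chunks_done=0
Byte 7 = 0x0A: mode=SIZE remaining=0 emitted=3 chunks_done=1
Byte 8 = '4': mode=SIZE remaining=0 emitted=3 chunks_done=1
Byte 9 = 0x0D: mode=SIZE_CR remaining=0 emitted=3 chunks_done=1
Byte 10 = 0x0A: mode=DATA remaining=4 emitted=3 chunks_done=1
Byte 11 = '0': mode=DATA remaining=3 emitted=4 chunks_done=1
Byte 12 = 'b': mode=DATA remaining=2 emitted=5 chunks_done=1
Byte 13 = '6': mode=DATA remaining=1 emitted=6 chunks_done=1
Byte 14 = 'l': mode=DATA_DONE remaining=0 emitted=7 chunks_done=1
Byte 15 = 0x0D: mode=DATA_CR remaining=0 emitted=7 chunks_done=1
Byte 16 = 0x0A: mode=SIZE remaining=0 emitted=7 chunks_done=2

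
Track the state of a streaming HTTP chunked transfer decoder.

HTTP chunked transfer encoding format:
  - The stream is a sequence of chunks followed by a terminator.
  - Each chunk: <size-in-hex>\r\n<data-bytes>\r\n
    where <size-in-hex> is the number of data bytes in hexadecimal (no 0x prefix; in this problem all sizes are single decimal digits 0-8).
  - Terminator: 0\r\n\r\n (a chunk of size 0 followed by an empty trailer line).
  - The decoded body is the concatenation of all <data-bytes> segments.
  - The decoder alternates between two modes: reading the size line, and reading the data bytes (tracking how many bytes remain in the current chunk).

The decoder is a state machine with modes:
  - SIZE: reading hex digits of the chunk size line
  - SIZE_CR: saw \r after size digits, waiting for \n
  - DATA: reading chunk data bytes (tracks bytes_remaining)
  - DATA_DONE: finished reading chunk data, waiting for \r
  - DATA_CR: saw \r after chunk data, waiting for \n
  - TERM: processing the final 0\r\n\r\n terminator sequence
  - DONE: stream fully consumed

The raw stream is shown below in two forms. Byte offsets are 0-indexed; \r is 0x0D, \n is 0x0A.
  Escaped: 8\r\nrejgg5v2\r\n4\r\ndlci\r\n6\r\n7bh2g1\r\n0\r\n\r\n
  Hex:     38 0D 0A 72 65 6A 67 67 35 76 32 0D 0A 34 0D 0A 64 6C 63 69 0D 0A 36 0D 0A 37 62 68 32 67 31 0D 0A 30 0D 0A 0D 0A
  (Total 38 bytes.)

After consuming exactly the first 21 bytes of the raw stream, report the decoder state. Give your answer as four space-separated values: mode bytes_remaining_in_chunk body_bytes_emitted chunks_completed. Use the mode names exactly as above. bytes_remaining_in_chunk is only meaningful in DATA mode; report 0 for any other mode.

Byte 0 = '8': mode=SIZE remaining=0 emitted=0 chunks_done=0
Byte 1 = 0x0D: mode=SIZE_CR remaining=0 emitted=0 chunks_done=0
Byte 2 = 0x0A: mode=DATA remaining=8 emitted=0 chunks_done=0
Byte 3 = 'r': mode=DATA remaining=7 emitted=1 chunks_done=0
Byte 4 = 'e': mode=DATA remaining=6 emitted=2 chunks_done=0
Byte 5 = 'j': mode=DATA remaining=5 emitted=3 chunks_done=0
Byte 6 = 'g': mode=DATA remaining=4 emitted=4 chunks_done=0
Byte 7 = 'g': mode=DATA remaining=3 emitted=5 chunks_done=0
Byte 8 = '5': mode=DATA remaining=2 emitted=6 chunks_done=0
Byte 9 = 'v': mode=DATA remaining=1 emitted=7 chunks_done=0
Byte 10 = '2': mode=DATA_DONE remaining=0 emitted=8 chunks_done=0
Byte 11 = 0x0D: mode=DATA_CR remaining=0 emitted=8 chunks_done=0
Byte 12 = 0x0A: mode=SIZE remaining=0 emitted=8 chunks_done=1
Byte 13 = '4': mode=SIZE remaining=0 emitted=8 chunks_done=1
Byte 14 = 0x0D: mode=SIZE_CR remaining=0 emitted=8 chunks_done=1
Byte 15 = 0x0A: mode=DATA remaining=4 emitted=8 chunks_done=1
Byte 16 = 'd': mode=DATA remaining=3 emitted=9 chunks_done=1
Byte 17 = 'l': mode=DATA remaining=2 emitted=10 chunks_done=1
Byte 18 = 'c': mode=DATA remaining=1 emitted=11 chunks_done=1
Byte 19 = 'i': mode=DATA_DONE remaining=0 emitted=12 chunks_done=1
Byte 20 = 0x0D: mode=DATA_CR remaining=0 emitted=12 chunks_done=1

Answer: DATA_CR 0 12 1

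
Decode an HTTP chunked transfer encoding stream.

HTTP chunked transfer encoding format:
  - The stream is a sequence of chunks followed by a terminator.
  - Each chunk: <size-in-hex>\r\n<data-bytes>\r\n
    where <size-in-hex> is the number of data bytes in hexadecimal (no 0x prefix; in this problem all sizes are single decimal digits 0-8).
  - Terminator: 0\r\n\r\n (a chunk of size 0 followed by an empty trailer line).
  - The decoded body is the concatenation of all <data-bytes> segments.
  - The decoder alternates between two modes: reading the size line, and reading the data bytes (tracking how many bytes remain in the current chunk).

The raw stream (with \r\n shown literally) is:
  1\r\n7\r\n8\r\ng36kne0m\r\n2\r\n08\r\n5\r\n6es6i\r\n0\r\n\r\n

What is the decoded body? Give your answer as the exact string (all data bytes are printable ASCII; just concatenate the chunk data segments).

Chunk 1: stream[0..1]='1' size=0x1=1, data at stream[3..4]='7' -> body[0..1], body so far='7'
Chunk 2: stream[6..7]='8' size=0x8=8, data at stream[9..17]='g36kne0m' -> body[1..9], body so far='7g36kne0m'
Chunk 3: stream[19..20]='2' size=0x2=2, data at stream[22..24]='08' -> body[9..11], body so far='7g36kne0m08'
Chunk 4: stream[26..27]='5' size=0x5=5, data at stream[29..34]='6es6i' -> body[11..16], body so far='7g36kne0m086es6i'
Chunk 5: stream[36..37]='0' size=0 (terminator). Final body='7g36kne0m086es6i' (16 bytes)

Answer: 7g36kne0m086es6i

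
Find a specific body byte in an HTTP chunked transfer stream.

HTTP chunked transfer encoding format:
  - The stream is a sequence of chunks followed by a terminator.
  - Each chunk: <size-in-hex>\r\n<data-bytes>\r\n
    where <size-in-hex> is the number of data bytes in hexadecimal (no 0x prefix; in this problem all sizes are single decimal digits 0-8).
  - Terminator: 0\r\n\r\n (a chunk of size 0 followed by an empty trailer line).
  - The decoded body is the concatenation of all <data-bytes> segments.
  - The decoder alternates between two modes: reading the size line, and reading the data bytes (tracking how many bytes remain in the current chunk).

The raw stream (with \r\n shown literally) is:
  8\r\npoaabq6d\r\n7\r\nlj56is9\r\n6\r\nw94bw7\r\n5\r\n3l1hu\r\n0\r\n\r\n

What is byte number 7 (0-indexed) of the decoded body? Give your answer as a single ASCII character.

Chunk 1: stream[0..1]='8' size=0x8=8, data at stream[3..11]='poaabq6d' -> body[0..8], body so far='poaabq6d'
Chunk 2: stream[13..14]='7' size=0x7=7, data at stream[16..23]='lj56is9' -> body[8..15], body so far='poaabq6dlj56is9'
Chunk 3: stream[25..26]='6' size=0x6=6, data at stream[28..34]='w94bw7' -> body[15..21], body so far='poaabq6dlj56is9w94bw7'
Chunk 4: stream[36..37]='5' size=0x5=5, data at stream[39..44]='3l1hu' -> body[21..26], body so far='poaabq6dlj56is9w94bw73l1hu'
Chunk 5: stream[46..47]='0' size=0 (terminator). Final body='poaabq6dlj56is9w94bw73l1hu' (26 bytes)
Body byte 7 = 'd'

Answer: d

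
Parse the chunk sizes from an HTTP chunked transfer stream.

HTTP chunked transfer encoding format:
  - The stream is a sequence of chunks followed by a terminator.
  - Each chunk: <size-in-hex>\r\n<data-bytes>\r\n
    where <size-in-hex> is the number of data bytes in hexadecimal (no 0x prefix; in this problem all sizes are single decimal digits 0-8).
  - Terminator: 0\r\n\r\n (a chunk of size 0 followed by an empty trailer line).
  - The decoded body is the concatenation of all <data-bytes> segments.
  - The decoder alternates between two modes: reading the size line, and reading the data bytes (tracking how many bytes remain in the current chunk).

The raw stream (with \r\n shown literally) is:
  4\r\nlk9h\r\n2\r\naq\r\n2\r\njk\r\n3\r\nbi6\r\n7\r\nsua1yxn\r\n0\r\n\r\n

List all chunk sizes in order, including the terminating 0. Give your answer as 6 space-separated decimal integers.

Answer: 4 2 2 3 7 0

Derivation:
Chunk 1: stream[0..1]='4' size=0x4=4, data at stream[3..7]='lk9h' -> body[0..4], body so far='lk9h'
Chunk 2: stream[9..10]='2' size=0x2=2, data at stream[12..14]='aq' -> body[4..6], body so far='lk9haq'
Chunk 3: stream[16..17]='2' size=0x2=2, data at stream[19..21]='jk' -> body[6..8], body so far='lk9haqjk'
Chunk 4: stream[23..24]='3' size=0x3=3, data at stream[26..29]='bi6' -> body[8..11], body so far='lk9haqjkbi6'
Chunk 5: stream[31..32]='7' size=0x7=7, data at stream[34..41]='sua1yxn' -> body[11..18], body so far='lk9haqjkbi6sua1yxn'
Chunk 6: stream[43..44]='0' size=0 (terminator). Final body='lk9haqjkbi6sua1yxn' (18 bytes)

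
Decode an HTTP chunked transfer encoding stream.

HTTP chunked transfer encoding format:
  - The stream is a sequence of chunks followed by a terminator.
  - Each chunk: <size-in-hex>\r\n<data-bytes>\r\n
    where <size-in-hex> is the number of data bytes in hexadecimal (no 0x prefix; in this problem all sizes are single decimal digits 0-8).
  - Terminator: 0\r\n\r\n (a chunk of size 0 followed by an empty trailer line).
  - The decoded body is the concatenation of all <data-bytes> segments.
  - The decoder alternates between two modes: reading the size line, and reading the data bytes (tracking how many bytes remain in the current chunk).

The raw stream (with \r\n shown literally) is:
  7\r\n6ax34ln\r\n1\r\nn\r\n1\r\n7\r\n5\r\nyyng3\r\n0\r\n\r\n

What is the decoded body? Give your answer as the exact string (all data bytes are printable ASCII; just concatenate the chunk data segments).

Chunk 1: stream[0..1]='7' size=0x7=7, data at stream[3..10]='6ax34ln' -> body[0..7], body so far='6ax34ln'
Chunk 2: stream[12..13]='1' size=0x1=1, data at stream[15..16]='n' -> body[7..8], body so far='6ax34lnn'
Chunk 3: stream[18..19]='1' size=0x1=1, data at stream[21..22]='7' -> body[8..9], body so far='6ax34lnn7'
Chunk 4: stream[24..25]='5' size=0x5=5, data at stream[27..32]='yyng3' -> body[9..14], body so far='6ax34lnn7yyng3'
Chunk 5: stream[34..35]='0' size=0 (terminator). Final body='6ax34lnn7yyng3' (14 bytes)

Answer: 6ax34lnn7yyng3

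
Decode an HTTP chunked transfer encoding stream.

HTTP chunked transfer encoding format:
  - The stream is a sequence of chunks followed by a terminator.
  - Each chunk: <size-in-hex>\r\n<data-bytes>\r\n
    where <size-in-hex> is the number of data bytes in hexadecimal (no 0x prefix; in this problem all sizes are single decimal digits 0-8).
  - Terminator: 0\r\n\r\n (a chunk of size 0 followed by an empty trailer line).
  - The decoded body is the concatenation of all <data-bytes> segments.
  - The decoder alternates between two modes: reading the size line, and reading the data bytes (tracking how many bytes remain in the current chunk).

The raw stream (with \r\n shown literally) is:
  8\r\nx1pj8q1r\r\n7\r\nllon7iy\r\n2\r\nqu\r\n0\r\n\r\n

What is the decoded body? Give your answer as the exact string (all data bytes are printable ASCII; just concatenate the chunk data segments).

Chunk 1: stream[0..1]='8' size=0x8=8, data at stream[3..11]='x1pj8q1r' -> body[0..8], body so far='x1pj8q1r'
Chunk 2: stream[13..14]='7' size=0x7=7, data at stream[16..23]='llon7iy' -> body[8..15], body so far='x1pj8q1rllon7iy'
Chunk 3: stream[25..26]='2' size=0x2=2, data at stream[28..30]='qu' -> body[15..17], body so far='x1pj8q1rllon7iyqu'
Chunk 4: stream[32..33]='0' size=0 (terminator). Final body='x1pj8q1rllon7iyqu' (17 bytes)

Answer: x1pj8q1rllon7iyqu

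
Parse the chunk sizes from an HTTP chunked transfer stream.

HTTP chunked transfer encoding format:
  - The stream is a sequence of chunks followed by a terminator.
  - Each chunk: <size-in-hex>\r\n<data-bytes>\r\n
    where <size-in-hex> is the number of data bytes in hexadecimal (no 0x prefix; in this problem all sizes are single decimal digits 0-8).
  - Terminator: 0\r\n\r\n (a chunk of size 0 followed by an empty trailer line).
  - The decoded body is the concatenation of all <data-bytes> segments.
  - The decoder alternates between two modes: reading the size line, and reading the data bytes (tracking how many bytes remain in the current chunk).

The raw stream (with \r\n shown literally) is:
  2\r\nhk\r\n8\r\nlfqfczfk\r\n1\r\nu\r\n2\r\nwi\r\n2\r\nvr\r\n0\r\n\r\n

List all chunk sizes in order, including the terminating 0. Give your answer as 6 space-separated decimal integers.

Chunk 1: stream[0..1]='2' size=0x2=2, data at stream[3..5]='hk' -> body[0..2], body so far='hk'
Chunk 2: stream[7..8]='8' size=0x8=8, data at stream[10..18]='lfqfczfk' -> body[2..10], body so far='hklfqfczfk'
Chunk 3: stream[20..21]='1' size=0x1=1, data at stream[23..24]='u' -> body[10..11], body so far='hklfqfczfku'
Chunk 4: stream[26..27]='2' size=0x2=2, data at stream[29..31]='wi' -> body[11..13], body so far='hklfqfczfkuwi'
Chunk 5: stream[33..34]='2' size=0x2=2, data at stream[36..38]='vr' -> body[13..15], body so far='hklfqfczfkuwivr'
Chunk 6: stream[40..41]='0' size=0 (terminator). Final body='hklfqfczfkuwivr' (15 bytes)

Answer: 2 8 1 2 2 0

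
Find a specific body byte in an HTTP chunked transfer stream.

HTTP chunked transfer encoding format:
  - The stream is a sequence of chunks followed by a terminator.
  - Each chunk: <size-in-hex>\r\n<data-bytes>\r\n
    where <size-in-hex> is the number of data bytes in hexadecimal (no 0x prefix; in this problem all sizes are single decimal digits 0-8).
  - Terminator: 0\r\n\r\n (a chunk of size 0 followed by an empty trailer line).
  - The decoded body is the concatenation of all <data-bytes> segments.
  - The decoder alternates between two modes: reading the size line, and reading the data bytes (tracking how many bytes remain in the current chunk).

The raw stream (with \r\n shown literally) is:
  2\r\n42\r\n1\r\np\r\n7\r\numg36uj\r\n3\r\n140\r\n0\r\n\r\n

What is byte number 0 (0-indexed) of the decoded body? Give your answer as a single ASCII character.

Answer: 4

Derivation:
Chunk 1: stream[0..1]='2' size=0x2=2, data at stream[3..5]='42' -> body[0..2], body so far='42'
Chunk 2: stream[7..8]='1' size=0x1=1, data at stream[10..11]='p' -> body[2..3], body so far='42p'
Chunk 3: stream[13..14]='7' size=0x7=7, data at stream[16..23]='umg36uj' -> body[3..10], body so far='42pumg36uj'
Chunk 4: stream[25..26]='3' size=0x3=3, data at stream[28..31]='140' -> body[10..13], body so far='42pumg36uj140'
Chunk 5: stream[33..34]='0' size=0 (terminator). Final body='42pumg36uj140' (13 bytes)
Body byte 0 = '4'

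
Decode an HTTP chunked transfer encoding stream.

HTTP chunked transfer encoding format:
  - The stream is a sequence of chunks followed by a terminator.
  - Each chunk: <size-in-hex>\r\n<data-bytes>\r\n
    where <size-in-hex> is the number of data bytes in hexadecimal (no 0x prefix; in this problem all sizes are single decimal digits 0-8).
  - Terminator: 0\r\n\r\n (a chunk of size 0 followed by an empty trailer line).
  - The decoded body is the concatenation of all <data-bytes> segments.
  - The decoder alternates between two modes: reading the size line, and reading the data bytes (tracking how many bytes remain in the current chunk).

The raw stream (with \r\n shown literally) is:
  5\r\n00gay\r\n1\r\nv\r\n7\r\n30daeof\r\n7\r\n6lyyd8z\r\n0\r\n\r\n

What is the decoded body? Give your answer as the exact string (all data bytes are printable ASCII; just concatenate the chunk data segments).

Answer: 00gayv30daeof6lyyd8z

Derivation:
Chunk 1: stream[0..1]='5' size=0x5=5, data at stream[3..8]='00gay' -> body[0..5], body so far='00gay'
Chunk 2: stream[10..11]='1' size=0x1=1, data at stream[13..14]='v' -> body[5..6], body so far='00gayv'
Chunk 3: stream[16..17]='7' size=0x7=7, data at stream[19..26]='30daeof' -> body[6..13], body so far='00gayv30daeof'
Chunk 4: stream[28..29]='7' size=0x7=7, data at stream[31..38]='6lyyd8z' -> body[13..20], body so far='00gayv30daeof6lyyd8z'
Chunk 5: stream[40..41]='0' size=0 (terminator). Final body='00gayv30daeof6lyyd8z' (20 bytes)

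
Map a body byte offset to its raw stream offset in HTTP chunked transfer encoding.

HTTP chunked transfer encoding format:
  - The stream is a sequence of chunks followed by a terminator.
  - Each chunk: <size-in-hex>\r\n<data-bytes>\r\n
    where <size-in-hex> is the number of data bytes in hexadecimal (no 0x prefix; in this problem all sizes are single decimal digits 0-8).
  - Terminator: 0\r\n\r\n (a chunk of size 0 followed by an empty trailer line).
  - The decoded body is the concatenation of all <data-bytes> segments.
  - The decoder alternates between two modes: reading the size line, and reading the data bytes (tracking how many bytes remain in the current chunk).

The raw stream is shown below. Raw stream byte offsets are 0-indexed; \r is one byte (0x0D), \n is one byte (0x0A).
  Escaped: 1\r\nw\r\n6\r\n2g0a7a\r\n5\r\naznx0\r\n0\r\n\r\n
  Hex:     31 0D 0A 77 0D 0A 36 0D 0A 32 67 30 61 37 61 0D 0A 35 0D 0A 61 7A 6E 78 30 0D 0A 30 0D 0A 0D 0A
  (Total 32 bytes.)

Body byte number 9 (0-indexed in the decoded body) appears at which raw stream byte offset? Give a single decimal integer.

Chunk 1: stream[0..1]='1' size=0x1=1, data at stream[3..4]='w' -> body[0..1], body so far='w'
Chunk 2: stream[6..7]='6' size=0x6=6, data at stream[9..15]='2g0a7a' -> body[1..7], body so far='w2g0a7a'
Chunk 3: stream[17..18]='5' size=0x5=5, data at stream[20..25]='aznx0' -> body[7..12], body so far='w2g0a7aaznx0'
Chunk 4: stream[27..28]='0' size=0 (terminator). Final body='w2g0a7aaznx0' (12 bytes)
Body byte 9 at stream offset 22

Answer: 22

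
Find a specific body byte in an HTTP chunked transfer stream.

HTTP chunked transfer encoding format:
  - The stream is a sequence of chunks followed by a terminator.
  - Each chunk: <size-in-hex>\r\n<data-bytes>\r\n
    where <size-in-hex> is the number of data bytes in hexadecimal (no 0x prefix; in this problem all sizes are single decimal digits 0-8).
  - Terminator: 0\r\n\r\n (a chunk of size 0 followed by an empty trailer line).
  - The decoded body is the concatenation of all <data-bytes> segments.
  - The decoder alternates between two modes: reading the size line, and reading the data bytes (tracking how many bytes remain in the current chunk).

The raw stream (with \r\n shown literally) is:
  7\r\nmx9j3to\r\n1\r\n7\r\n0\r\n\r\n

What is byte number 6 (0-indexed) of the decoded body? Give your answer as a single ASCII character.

Answer: o

Derivation:
Chunk 1: stream[0..1]='7' size=0x7=7, data at stream[3..10]='mx9j3to' -> body[0..7], body so far='mx9j3to'
Chunk 2: stream[12..13]='1' size=0x1=1, data at stream[15..16]='7' -> body[7..8], body so far='mx9j3to7'
Chunk 3: stream[18..19]='0' size=0 (terminator). Final body='mx9j3to7' (8 bytes)
Body byte 6 = 'o'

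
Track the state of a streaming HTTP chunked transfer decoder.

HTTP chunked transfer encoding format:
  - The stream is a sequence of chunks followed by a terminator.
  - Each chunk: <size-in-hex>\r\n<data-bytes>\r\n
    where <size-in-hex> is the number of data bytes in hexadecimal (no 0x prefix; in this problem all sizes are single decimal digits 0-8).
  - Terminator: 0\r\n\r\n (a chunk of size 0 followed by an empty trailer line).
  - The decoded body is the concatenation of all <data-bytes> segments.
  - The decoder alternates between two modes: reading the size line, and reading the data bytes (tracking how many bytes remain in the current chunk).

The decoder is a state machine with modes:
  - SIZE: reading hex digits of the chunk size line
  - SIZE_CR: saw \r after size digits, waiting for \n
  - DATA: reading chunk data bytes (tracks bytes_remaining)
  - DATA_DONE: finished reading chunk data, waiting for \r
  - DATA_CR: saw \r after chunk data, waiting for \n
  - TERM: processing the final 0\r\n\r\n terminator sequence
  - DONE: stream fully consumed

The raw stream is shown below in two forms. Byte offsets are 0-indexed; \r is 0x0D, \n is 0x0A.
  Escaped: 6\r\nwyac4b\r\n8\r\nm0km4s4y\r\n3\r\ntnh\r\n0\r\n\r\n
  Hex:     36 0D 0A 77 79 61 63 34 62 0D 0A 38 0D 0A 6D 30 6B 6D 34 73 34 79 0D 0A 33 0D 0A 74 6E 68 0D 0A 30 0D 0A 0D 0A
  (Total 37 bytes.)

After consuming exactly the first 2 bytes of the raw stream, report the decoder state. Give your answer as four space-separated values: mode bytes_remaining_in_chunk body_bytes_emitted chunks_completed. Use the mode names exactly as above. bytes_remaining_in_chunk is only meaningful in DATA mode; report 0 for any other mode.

Byte 0 = '6': mode=SIZE remaining=0 emitted=0 chunks_done=0
Byte 1 = 0x0D: mode=SIZE_CR remaining=0 emitted=0 chunks_done=0

Answer: SIZE_CR 0 0 0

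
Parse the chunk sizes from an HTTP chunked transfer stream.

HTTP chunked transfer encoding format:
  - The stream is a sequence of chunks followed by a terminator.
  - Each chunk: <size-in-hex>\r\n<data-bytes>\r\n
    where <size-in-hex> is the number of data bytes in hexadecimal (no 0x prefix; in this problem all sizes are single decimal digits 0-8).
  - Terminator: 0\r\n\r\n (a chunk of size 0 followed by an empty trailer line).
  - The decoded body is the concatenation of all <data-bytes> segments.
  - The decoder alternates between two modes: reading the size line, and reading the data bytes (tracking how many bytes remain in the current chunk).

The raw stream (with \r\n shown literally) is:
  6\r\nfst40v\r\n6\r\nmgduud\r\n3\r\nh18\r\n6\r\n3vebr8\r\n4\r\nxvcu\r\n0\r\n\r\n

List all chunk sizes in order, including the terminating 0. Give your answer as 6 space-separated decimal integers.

Chunk 1: stream[0..1]='6' size=0x6=6, data at stream[3..9]='fst40v' -> body[0..6], body so far='fst40v'
Chunk 2: stream[11..12]='6' size=0x6=6, data at stream[14..20]='mgduud' -> body[6..12], body so far='fst40vmgduud'
Chunk 3: stream[22..23]='3' size=0x3=3, data at stream[25..28]='h18' -> body[12..15], body so far='fst40vmgduudh18'
Chunk 4: stream[30..31]='6' size=0x6=6, data at stream[33..39]='3vebr8' -> body[15..21], body so far='fst40vmgduudh183vebr8'
Chunk 5: stream[41..42]='4' size=0x4=4, data at stream[44..48]='xvcu' -> body[21..25], body so far='fst40vmgduudh183vebr8xvcu'
Chunk 6: stream[50..51]='0' size=0 (terminator). Final body='fst40vmgduudh183vebr8xvcu' (25 bytes)

Answer: 6 6 3 6 4 0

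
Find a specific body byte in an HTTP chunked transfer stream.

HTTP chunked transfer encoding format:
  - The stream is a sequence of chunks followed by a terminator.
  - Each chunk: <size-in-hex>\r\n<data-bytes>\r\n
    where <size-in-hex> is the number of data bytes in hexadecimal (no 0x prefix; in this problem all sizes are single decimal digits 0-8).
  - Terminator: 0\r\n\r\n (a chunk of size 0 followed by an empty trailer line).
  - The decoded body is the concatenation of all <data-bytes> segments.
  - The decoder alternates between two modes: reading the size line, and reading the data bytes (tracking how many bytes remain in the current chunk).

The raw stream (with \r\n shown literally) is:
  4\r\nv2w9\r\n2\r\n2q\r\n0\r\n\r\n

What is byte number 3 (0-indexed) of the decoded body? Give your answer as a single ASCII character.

Answer: 9

Derivation:
Chunk 1: stream[0..1]='4' size=0x4=4, data at stream[3..7]='v2w9' -> body[0..4], body so far='v2w9'
Chunk 2: stream[9..10]='2' size=0x2=2, data at stream[12..14]='2q' -> body[4..6], body so far='v2w92q'
Chunk 3: stream[16..17]='0' size=0 (terminator). Final body='v2w92q' (6 bytes)
Body byte 3 = '9'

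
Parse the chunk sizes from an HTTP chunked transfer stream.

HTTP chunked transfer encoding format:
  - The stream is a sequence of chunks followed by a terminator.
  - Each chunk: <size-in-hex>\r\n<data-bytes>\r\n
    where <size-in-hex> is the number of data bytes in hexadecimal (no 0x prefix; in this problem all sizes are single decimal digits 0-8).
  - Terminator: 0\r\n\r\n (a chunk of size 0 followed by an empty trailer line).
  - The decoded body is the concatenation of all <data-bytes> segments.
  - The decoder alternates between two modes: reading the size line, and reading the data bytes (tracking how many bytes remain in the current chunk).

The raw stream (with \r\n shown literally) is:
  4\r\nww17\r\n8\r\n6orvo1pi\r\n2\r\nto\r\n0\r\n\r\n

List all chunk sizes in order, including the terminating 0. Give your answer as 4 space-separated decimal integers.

Chunk 1: stream[0..1]='4' size=0x4=4, data at stream[3..7]='ww17' -> body[0..4], body so far='ww17'
Chunk 2: stream[9..10]='8' size=0x8=8, data at stream[12..20]='6orvo1pi' -> body[4..12], body so far='ww176orvo1pi'
Chunk 3: stream[22..23]='2' size=0x2=2, data at stream[25..27]='to' -> body[12..14], body so far='ww176orvo1pito'
Chunk 4: stream[29..30]='0' size=0 (terminator). Final body='ww176orvo1pito' (14 bytes)

Answer: 4 8 2 0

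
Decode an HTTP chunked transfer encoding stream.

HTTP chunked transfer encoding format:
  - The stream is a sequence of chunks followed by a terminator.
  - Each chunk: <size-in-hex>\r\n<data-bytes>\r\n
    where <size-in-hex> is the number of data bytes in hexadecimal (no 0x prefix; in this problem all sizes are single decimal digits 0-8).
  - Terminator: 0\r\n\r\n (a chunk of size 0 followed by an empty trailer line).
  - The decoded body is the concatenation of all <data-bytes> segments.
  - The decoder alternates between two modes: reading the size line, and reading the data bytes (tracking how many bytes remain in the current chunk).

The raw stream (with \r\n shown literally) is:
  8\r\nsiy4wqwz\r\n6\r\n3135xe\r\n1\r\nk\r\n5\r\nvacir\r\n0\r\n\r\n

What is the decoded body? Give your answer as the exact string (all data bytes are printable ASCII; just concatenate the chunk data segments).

Answer: siy4wqwz3135xekvacir

Derivation:
Chunk 1: stream[0..1]='8' size=0x8=8, data at stream[3..11]='siy4wqwz' -> body[0..8], body so far='siy4wqwz'
Chunk 2: stream[13..14]='6' size=0x6=6, data at stream[16..22]='3135xe' -> body[8..14], body so far='siy4wqwz3135xe'
Chunk 3: stream[24..25]='1' size=0x1=1, data at stream[27..28]='k' -> body[14..15], body so far='siy4wqwz3135xek'
Chunk 4: stream[30..31]='5' size=0x5=5, data at stream[33..38]='vacir' -> body[15..20], body so far='siy4wqwz3135xekvacir'
Chunk 5: stream[40..41]='0' size=0 (terminator). Final body='siy4wqwz3135xekvacir' (20 bytes)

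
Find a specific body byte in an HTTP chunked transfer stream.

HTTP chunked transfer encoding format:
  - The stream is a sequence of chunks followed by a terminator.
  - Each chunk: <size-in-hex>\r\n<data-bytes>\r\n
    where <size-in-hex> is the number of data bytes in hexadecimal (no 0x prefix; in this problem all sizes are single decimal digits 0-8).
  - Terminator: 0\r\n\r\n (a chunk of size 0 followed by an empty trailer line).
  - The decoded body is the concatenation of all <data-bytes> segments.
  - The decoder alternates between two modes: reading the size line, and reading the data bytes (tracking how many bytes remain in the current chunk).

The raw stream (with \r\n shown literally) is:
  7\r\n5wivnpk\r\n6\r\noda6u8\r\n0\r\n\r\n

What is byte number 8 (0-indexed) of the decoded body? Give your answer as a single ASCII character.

Chunk 1: stream[0..1]='7' size=0x7=7, data at stream[3..10]='5wivnpk' -> body[0..7], body so far='5wivnpk'
Chunk 2: stream[12..13]='6' size=0x6=6, data at stream[15..21]='oda6u8' -> body[7..13], body so far='5wivnpkoda6u8'
Chunk 3: stream[23..24]='0' size=0 (terminator). Final body='5wivnpkoda6u8' (13 bytes)
Body byte 8 = 'd'

Answer: d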